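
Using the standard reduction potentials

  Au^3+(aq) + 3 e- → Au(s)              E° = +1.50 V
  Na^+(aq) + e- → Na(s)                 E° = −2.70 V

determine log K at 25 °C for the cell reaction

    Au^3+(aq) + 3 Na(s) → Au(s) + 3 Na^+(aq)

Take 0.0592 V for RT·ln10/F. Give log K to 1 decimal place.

log K = 212.8

The Au³⁺/Au couple is reduced (cathode); E°cell = +1.50 − (−2.70) = +4.20 V with n = 3.
At equilibrium E = 0, so log K = nE°cell / 0.0592 = (3)(+4.20) / 0.0592 = 212.8.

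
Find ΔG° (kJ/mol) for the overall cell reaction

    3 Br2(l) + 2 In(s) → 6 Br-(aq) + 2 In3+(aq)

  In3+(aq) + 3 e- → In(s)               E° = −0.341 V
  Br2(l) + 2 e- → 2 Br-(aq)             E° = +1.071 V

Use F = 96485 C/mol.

In the reaction as written Br2(l) is reduced, so the Br₂/Br⁻ couple is the cathode and In³⁺/In is the anode.
E°cell = +1.071 − (−0.341) = +1.412 V; balancing electrons gives n = 6.
ΔG° = −nFE°cell = −(6)(96485)(+1.412) J/mol = −817 kJ/mol.

−817 kJ/mol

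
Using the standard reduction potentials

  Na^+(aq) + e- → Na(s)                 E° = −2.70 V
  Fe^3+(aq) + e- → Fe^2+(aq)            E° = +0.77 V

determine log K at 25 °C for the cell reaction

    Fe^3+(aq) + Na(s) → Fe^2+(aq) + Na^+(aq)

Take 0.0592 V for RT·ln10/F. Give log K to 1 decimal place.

log K = 58.6

The Fe³⁺/Fe²⁺ couple is reduced (cathode); E°cell = +0.77 − (−2.70) = +3.47 V with n = 1.
At equilibrium E = 0, so log K = nE°cell / 0.0592 = (1)(+3.47) / 0.0592 = 58.6.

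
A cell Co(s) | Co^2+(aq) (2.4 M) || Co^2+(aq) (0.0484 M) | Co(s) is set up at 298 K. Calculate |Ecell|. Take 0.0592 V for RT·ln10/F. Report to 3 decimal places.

For a concentration cell E°cell = 0, since both electrodes use the same couple.
The compartment with the higher Co^2+(aq) concentration (2.4 M) acts as the cathode; ions are reduced there and produced at the dilute (0.0484 M) anode.
With n = 2, Ecell = −(0.0592/2)·log([dilute]/[conc]) = −(0.0592/2)·log(0.0484/2.4) = +0.050 V.

0.050 V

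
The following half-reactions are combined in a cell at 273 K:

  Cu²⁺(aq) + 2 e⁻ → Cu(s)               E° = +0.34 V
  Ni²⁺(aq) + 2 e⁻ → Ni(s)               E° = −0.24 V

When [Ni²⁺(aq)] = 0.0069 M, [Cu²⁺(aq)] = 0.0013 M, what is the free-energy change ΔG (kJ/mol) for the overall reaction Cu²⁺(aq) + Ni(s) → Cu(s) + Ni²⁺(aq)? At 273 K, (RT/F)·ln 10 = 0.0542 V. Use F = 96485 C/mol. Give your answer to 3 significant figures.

The standard cell potential is +0.34 − (−0.24) = +0.58 V, with n = 2 electrons in the balanced equation.
Here Q = [Ni²⁺(aq)] / [Cu²⁺(aq)] = 5.31 (log Q = 0.725), giving E = +0.58 − (0.0542/2)·(0.725) = +0.5604 V.
Then ΔG = −nFE = −2 × 96485 × +0.5604 J/mol = −108 kJ/mol.

−108 kJ/mol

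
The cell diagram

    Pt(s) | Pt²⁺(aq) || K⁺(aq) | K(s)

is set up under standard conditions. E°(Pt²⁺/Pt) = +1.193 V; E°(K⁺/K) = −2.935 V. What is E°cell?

−4.128 V

By convention the left-hand electrode in cell notation is the anode (oxidation) and the right-hand electrode is the cathode (reduction).
E°cell = E°(right) − E°(left) = −2.935 − (+1.193) = −4.128 V.
The negative sign shows that, as written, the cell would require an external voltage to drive the reaction.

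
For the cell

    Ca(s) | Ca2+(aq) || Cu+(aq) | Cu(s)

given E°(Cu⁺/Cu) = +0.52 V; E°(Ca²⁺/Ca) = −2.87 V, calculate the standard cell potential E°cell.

By convention the left-hand electrode in cell notation is the anode (oxidation) and the right-hand electrode is the cathode (reduction).
E°cell = E°(right) − E°(left) = +0.52 − (−2.87) = +3.39 V.

+3.39 V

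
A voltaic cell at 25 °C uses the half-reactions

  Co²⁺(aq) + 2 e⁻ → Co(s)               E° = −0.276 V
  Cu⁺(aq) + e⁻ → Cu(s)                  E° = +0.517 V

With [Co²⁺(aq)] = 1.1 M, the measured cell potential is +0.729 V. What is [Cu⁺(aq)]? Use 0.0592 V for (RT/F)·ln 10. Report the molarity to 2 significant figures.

0.087 M

With Cu⁺/Cu at the cathode and Co²⁺/Co at the anode, E°cell = +0.517 − (−0.276) = +0.793 V (n = 2).
Since E = E° − (0.0592/n)·log Q, log Q = n(E° − E)/0.0592 = 2.162.
Balancing electrons gives 2 Cu⁺(aq) + Co(s) → 2 Cu(s) + Co²⁺(aq); thus Q = [Co²⁺(aq)] / [Cu⁺(aq)]^2.
Isolating [Cu⁺(aq)] in Q = 10^{2.162} yields log [Cu⁺(aq)] = −1.060, i.e. 0.087 M.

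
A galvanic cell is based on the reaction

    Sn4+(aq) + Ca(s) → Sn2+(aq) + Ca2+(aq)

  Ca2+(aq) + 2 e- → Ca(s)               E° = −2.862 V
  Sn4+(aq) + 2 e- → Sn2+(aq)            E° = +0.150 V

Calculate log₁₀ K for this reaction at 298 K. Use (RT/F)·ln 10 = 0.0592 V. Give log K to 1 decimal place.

The Sn⁴⁺/Sn²⁺ couple is reduced (cathode); E°cell = +0.150 − (−2.862) = +3.012 V with n = 2.
At equilibrium E = 0, so log K = nE°cell / 0.0592 = (2)(+3.012) / 0.0592 = 101.8.

log K = 101.8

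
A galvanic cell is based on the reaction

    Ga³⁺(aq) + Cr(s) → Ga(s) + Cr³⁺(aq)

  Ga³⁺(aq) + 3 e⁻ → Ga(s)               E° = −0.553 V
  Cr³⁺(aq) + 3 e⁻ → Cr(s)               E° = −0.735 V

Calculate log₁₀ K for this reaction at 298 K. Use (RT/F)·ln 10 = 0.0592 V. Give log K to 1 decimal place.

log K = 9.2

The Ga³⁺/Ga couple is reduced (cathode); E°cell = −0.553 − (−0.735) = +0.182 V with n = 3.
At equilibrium E = 0, so log K = nE°cell / 0.0592 = (3)(+0.182) / 0.0592 = 9.2.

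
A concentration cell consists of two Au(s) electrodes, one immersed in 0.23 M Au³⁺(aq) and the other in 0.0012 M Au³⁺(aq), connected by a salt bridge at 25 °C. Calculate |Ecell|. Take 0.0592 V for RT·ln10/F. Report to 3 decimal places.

0.045 V

For a concentration cell E°cell = 0, since both electrodes use the same couple.
The compartment with the higher Au³⁺(aq) concentration (0.23 M) acts as the cathode; ions are reduced there and produced at the dilute (0.0012 M) anode.
With n = 3, Ecell = −(0.0592/3)·log([dilute]/[conc]) = −(0.0592/3)·log(0.0012/0.23) = +0.045 V.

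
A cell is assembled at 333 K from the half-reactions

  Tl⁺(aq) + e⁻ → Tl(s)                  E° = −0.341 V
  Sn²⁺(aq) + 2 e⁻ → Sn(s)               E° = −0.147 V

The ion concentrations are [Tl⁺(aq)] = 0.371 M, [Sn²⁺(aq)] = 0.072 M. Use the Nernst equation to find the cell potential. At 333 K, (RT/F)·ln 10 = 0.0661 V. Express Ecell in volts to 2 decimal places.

The Sn²⁺/Sn couple has the more positive E°, so it is the cathode; Tl⁺/Tl is the anode.
E°cell = E°cat − E°an = −0.147 − (−0.341) = +0.194 V; n = 2.
For the overall reaction Sn²⁺(aq) + 2 Tl(s) → Sn(s) + 2 Tl⁺(aq), Q = [Tl⁺(aq)]^2 / [Sn²⁺(aq)] = 1.91, giving log Q = 0.281.
By the Nernst equation, E = +0.194 − (0.0661/2)·(0.281) = +0.18 V.

+0.18 V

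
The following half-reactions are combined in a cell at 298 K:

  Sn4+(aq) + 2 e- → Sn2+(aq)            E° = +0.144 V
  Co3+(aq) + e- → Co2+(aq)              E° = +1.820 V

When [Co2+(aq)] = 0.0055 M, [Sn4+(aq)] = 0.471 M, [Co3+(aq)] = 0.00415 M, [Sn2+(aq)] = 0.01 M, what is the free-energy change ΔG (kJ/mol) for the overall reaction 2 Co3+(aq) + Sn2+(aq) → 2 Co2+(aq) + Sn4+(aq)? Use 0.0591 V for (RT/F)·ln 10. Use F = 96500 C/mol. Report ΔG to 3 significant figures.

−313 kJ/mol

E°cell = +1.820 − (+0.144) = +1.676 V; the balanced reaction transfers n = 2 electrons.
The reaction quotient is ([Co2+(aq)]^2·[Sn4+(aq)]) / ([Co3+(aq)]^2·[Sn2+(aq)]) = 82.7; by Nernst, E = +1.676 − (0.0591/2)(1.918) = +1.6193 V.
Finally ΔG = −nFE = −(2)(96500 C/mol)(+1.6193 V) = −313 kJ/mol.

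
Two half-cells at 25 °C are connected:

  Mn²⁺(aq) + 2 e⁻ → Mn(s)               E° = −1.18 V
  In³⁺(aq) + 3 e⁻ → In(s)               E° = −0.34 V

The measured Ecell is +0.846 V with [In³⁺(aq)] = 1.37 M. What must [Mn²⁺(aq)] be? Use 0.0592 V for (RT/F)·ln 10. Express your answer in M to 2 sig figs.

The In³⁺/In couple has the larger reduction potential, so it is the cathode: E°cell = −0.34 − (−1.18) = +0.84 V and n = 6.
Rearranging E = E° − (0.0592/n)·log Q gives log Q = 6(+0.84 − (+0.846))/0.0592 = −0.608.
For 2 In³⁺(aq) + 3 Mn(s) → 2 In(s) + 3 Mn²⁺(aq), the reaction quotient is Q = [Mn²⁺(aq)]^3 / [In³⁺(aq)]^2.
Isolating [Mn²⁺(aq)] in Q = 10^{−0.608} yields log [Mn²⁺(aq)] = −0.112, i.e. 0.77 M.

0.77 M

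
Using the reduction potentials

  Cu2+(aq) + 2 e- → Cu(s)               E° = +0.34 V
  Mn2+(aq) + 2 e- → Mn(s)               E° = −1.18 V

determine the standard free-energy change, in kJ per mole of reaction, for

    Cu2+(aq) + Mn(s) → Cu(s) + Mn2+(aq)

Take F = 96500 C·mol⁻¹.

In the reaction as written Cu2+(aq) is reduced, so the Cu²⁺/Cu couple is the cathode and Mn²⁺/Mn is the anode.
E°cell = +0.34 − (−1.18) = +1.52 V; balancing electrons gives n = 2.
ΔG° = −nFE°cell = −(2)(96500)(+1.52) J/mol = −293 kJ/mol.

−293 kJ/mol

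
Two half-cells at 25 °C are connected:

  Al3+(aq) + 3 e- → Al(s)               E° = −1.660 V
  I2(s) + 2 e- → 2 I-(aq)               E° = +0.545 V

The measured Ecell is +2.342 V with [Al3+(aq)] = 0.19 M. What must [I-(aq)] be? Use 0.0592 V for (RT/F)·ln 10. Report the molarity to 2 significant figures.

The I₂/I⁻ couple has the larger reduction potential, so it is the cathode: E°cell = +0.545 − (−1.660) = +2.205 V and n = 6.
From the Nernst equation, log Q = n(E° − E)/0.0592 = 6·(+2.205 − (+2.342))/0.0592 = −13.885.
Balancing electrons gives 3 I2(s) + 2 Al(s) → 6 I-(aq) + 2 Al3+(aq); thus Q = [I-(aq)]^6·[Al3+(aq)]^2.
Isolating [I-(aq)] in Q = 10^{−13.885} yields log [I-(aq)] = −2.074, i.e. 0.0084 M.

0.0084 M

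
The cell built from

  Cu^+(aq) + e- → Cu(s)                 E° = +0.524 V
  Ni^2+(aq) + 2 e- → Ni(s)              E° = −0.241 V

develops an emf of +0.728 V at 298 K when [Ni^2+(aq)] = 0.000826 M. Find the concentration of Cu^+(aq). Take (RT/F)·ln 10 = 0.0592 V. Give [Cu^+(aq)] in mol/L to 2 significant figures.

Cu⁺/Cu is the cathode (higher E°); E°cell = +0.524 − (−0.241) = +0.765 V with n = 2.
Since E = E° − (0.0592/n)·log Q, log Q = n(E° − E)/0.0592 = 1.250.
For 2 Cu^+(aq) + Ni(s) → 2 Cu(s) + Ni^2+(aq), the reaction quotient is Q = [Ni^2+(aq)] / [Cu^+(aq)]^2.
Isolating [Cu^+(aq)] in Q = 10^{1.250} yields log [Cu^+(aq)] = −2.167, i.e. 0.0068 M.

0.0068 M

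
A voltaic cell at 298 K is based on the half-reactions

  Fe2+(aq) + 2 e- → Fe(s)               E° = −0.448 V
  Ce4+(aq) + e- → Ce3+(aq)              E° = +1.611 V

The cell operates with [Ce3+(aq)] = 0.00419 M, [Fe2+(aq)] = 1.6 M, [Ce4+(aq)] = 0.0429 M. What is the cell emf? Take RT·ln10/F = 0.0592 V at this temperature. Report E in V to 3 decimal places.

Ce⁴⁺/Ce³⁺ is reduced (cathode, E° = +1.611 V) and Fe²⁺/Fe is oxidized (anode).
E°cell = +1.611 − (−0.448) = +2.059 V, with n = 2 electrons transferred.
The balanced reaction is 2 Ce4+(aq) + Fe(s) → 2 Ce3+(aq) + Fe2+(aq), so Q = ([Ce3+(aq)]^2·[Fe2+(aq)]) / [Ce4+(aq)]^2 = 0.0153 and log Q = −1.816.
E = E° − (0.0592/n)·log Q = +2.059 − (0.0592/2)(−1.816) = +2.113 V.

+2.113 V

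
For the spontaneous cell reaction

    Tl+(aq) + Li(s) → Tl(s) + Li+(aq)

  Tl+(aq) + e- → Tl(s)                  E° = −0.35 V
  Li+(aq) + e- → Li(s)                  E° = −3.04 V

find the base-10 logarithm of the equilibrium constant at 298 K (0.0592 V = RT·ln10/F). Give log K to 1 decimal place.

The Tl⁺/Tl couple is reduced (cathode); E°cell = −0.35 − (−3.04) = +2.69 V with n = 1.
At equilibrium E = 0, so log K = nE°cell / 0.0592 = (1)(+2.69) / 0.0592 = 45.4.

log K = 45.4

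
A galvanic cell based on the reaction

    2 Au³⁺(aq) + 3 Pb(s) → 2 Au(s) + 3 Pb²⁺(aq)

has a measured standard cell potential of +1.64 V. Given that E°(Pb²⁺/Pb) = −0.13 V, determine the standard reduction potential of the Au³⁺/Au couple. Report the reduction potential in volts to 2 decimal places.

In the reaction as written the Au³⁺/Au couple is reduced (cathode) and Pb²⁺/Pb is oxidized (anode), so E°cell = E°(Au³⁺/Au) − E°(Pb²⁺/Pb).
E°(Au³⁺/Au) = E°cell + E°(anode) = +1.64 + (−0.13) = +1.51 V.

+1.51 V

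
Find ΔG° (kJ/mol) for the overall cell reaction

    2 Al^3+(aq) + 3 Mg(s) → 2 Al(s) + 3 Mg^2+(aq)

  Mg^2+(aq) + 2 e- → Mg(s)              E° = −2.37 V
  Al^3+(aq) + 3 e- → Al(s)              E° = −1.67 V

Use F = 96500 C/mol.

−405 kJ/mol

In the reaction as written Al^3+(aq) is reduced, so the Al³⁺/Al couple is the cathode and Mg²⁺/Mg is the anode.
E°cell = −1.67 − (−2.37) = +0.70 V; balancing electrons gives n = 6.
ΔG° = −nFE°cell = −(6)(96500)(+0.70) J/mol = −405 kJ/mol.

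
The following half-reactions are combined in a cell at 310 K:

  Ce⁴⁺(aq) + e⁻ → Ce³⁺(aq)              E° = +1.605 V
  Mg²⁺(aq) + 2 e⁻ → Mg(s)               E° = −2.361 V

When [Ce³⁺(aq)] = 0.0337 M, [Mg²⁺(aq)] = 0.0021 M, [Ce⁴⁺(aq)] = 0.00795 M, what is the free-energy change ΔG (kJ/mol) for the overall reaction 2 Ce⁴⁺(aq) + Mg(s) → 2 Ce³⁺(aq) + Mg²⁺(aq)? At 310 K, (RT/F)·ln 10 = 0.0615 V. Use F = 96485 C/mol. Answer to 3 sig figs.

−774 kJ/mol

E°cell = +1.605 − (−2.361) = +3.966 V; the balanced reaction transfers n = 2 electrons.
The reaction quotient is ([Ce³⁺(aq)]^2·[Mg²⁺(aq)]) / [Ce⁴⁺(aq)]^2 = 0.0377; by Nernst, E = +3.966 − (0.0615/2)(−1.423) = +4.0098 V.
Then ΔG = −nFE = −2 × 96485 × +4.0098 J/mol = −774 kJ/mol.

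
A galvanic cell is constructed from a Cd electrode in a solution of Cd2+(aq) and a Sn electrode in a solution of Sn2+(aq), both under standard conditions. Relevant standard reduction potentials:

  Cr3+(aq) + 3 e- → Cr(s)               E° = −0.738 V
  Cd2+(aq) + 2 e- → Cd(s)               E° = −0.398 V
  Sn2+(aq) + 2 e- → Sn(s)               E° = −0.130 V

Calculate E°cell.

Of the two couples in this cell, the one with the more positive reduction potential is reduced at the cathode: here that is Sn²⁺/Sn (−0.130 V); Cd²⁺/Cd (−0.398 V) is the anode.
E°cell = E°(cathode) − E°(anode) = −0.130 − (−0.398) = +0.268 V.

+0.268 V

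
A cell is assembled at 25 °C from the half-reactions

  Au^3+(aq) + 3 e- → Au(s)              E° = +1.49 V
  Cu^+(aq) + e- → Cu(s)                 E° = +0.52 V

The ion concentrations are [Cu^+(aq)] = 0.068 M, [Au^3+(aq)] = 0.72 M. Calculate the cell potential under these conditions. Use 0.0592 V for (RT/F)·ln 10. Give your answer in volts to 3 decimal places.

+1.036 V

The Au³⁺/Au couple has the more positive E°, so it is the cathode; Cu⁺/Cu is the anode.
E°cell = +1.49 − (+0.52) = +0.97 V, with n = 3 electrons transferred.
Balancing gives Au^3+(aq) + 3 Cu(s) → Au(s) + 3 Cu^+(aq); hence Q = [Cu^+(aq)]^3 / [Au^3+(aq)] = 0.000437 (log Q = −3.360).
Applying E = E° − (RT ln10/nF)·log Q gives +0.97 − (0.0592/3)(−3.360) = +1.036 V.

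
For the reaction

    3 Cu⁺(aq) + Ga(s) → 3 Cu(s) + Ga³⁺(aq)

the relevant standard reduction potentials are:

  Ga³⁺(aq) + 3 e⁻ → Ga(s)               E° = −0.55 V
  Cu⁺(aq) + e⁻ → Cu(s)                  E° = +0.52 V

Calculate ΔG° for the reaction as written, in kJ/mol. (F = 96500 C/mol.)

−310 kJ/mol

In the reaction as written Cu⁺(aq) is reduced, so the Cu⁺/Cu couple is the cathode and Ga³⁺/Ga is the anode.
E°cell = +0.52 − (−0.55) = +1.07 V; balancing electrons gives n = 3.
ΔG° = −nFE°cell = −(3)(96500)(+1.07) J/mol = −310 kJ/mol.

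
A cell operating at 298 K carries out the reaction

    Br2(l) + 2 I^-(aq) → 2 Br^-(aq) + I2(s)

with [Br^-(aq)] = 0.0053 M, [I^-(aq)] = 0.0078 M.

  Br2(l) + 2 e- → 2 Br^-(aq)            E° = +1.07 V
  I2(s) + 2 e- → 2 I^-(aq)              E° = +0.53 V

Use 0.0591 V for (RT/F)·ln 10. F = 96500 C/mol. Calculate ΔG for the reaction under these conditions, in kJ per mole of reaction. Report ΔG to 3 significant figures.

The standard cell potential is +1.07 − (+0.53) = +0.54 V, with n = 2 electrons in the balanced equation.
Q = [Br^-(aq)]^2 / [I^-(aq)]^2 = 0.462, so log Q = −0.336 and E = +0.54 − (0.0591/2)(−0.336) = +0.5499 V.
Finally ΔG = −nFE = −(2)(96500 C/mol)(+0.5499 V) = −106 kJ/mol.

−106 kJ/mol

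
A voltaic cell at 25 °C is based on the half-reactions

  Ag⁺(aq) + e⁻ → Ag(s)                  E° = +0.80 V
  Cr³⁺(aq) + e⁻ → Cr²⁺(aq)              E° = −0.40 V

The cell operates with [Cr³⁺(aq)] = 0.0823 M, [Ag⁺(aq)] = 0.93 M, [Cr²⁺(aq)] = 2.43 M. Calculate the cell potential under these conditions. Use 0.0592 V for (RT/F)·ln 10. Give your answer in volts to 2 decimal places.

Ag⁺/Ag is reduced (cathode, E° = +0.80 V) and Cr³⁺/Cr²⁺ is oxidized (anode).
E°cell = +0.80 − (−0.40) = +1.20 V, with n = 1 electron transferred.
The balanced reaction is Ag⁺(aq) + Cr²⁺(aq) → Ag(s) + Cr³⁺(aq), so Q = [Cr³⁺(aq)] / ([Ag⁺(aq)]·[Cr²⁺(aq)]) = 0.0364 and log Q = −1.439.
By the Nernst equation, E = +1.20 − (0.0592/1)·(−1.439) = +1.29 V.

+1.29 V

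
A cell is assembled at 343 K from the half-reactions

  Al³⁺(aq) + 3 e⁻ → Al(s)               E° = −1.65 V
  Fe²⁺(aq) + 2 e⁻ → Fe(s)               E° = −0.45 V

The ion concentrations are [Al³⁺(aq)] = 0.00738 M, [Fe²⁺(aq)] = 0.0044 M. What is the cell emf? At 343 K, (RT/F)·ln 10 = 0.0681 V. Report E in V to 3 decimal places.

The Fe²⁺/Fe couple has the more positive E°, so it is the cathode; Al³⁺/Al is the anode.
E°cell = E°cat − E°an = −0.45 − (−1.65) = +1.20 V; n = 6.
Balancing gives 3 Fe²⁺(aq) + 2 Al(s) → 3 Fe(s) + 2 Al³⁺(aq); hence Q = [Al³⁺(aq)]^2 / [Fe²⁺(aq)]^3 = 639 (log Q = 2.806).
Applying E = E° − (RT ln10/nF)·log Q gives +1.20 − (0.0681/6)(2.806) = +1.168 V.

+1.168 V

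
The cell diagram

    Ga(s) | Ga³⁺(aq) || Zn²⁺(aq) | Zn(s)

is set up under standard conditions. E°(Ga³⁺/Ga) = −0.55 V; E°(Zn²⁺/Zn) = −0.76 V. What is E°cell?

−0.21 V

By convention the left-hand electrode in cell notation is the anode (oxidation) and the right-hand electrode is the cathode (reduction).
E°cell = E°(right) − E°(left) = −0.76 − (−0.55) = −0.21 V.
The negative sign shows that, as written, the cell would require an external voltage to drive the reaction.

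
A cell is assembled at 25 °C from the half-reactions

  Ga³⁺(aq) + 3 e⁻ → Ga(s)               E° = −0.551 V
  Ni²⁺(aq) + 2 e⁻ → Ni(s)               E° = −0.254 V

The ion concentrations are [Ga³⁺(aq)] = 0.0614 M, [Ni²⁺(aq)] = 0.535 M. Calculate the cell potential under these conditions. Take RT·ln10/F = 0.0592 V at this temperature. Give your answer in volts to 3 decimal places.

+0.313 V

The Ni²⁺/Ni couple has the more positive E°, so it is the cathode; Ga³⁺/Ga is the anode.
E°cell = −0.254 − (−0.551) = +0.297 V, with n = 6 electrons transferred.
For the overall reaction 3 Ni²⁺(aq) + 2 Ga(s) → 3 Ni(s) + 2 Ga³⁺(aq), Q = [Ga³⁺(aq)]^2 / [Ni²⁺(aq)]^3 = 0.0246, giving log Q = −1.609.
E = E° − (0.0592/n)·log Q = +0.297 − (0.0592/6)(−1.609) = +0.313 V.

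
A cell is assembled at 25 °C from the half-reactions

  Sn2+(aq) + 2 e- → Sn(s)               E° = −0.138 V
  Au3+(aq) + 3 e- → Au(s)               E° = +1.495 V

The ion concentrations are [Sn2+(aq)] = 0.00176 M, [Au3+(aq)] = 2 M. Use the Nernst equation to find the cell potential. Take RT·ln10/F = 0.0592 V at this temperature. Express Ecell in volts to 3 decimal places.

+1.720 V

The Au³⁺/Au couple has the more positive E°, so it is the cathode; Sn²⁺/Sn is the anode.
E°cell = E°cat − E°an = +1.495 − (−0.138) = +1.633 V; n = 6.
Balancing gives 2 Au3+(aq) + 3 Sn(s) → 2 Au(s) + 3 Sn2+(aq); hence Q = [Sn2+(aq)]^3 / [Au3+(aq)]^2 = 1.36×10^−9 (log Q = −8.866).
By the Nernst equation, E = +1.633 − (0.0592/6)·(−8.866) = +1.720 V.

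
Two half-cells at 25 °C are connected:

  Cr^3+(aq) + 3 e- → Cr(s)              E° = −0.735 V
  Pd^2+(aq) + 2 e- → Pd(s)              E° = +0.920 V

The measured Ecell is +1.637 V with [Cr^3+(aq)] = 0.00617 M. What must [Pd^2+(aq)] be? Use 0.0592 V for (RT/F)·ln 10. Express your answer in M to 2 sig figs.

0.0083 M

Pd²⁺/Pd is the cathode (higher E°); E°cell = +0.920 − (−0.735) = +1.655 V with n = 6.
Since E = E° − (0.0592/n)·log Q, log Q = n(E° − E)/0.0592 = 1.824.
For 3 Pd^2+(aq) + 2 Cr(s) → 3 Pd(s) + 2 Cr^3+(aq), the reaction quotient is Q = [Cr^3+(aq)]^2 / [Pd^2+(aq)]^3.
Isolating [Pd^2+(aq)] in Q = 10^{1.824} yields log [Pd^2+(aq)] = −2.081, i.e. 0.0083 M.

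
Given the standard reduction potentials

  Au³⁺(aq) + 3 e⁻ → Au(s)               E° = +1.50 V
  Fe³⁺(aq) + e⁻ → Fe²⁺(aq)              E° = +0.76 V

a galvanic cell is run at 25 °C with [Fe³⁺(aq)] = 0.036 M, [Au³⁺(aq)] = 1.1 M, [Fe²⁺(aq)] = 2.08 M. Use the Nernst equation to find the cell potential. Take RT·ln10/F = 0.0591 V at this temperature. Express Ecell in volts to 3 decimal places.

+0.845 V

The Au³⁺/Au couple has the more positive E°, so it is the cathode; Fe³⁺/Fe²⁺ is the anode.
The standard potential is +1.50 − (+0.76) = +0.74 V and the balanced reaction transfers n = 3 electrons.
For the overall reaction Au³⁺(aq) + 3 Fe²⁺(aq) → Au(s) + 3 Fe³⁺(aq), Q = [Fe³⁺(aq)]^3 / ([Au³⁺(aq)]·[Fe²⁺(aq)]^3) = 4.71×10^−6, giving log Q = −5.327.
E = E° − (0.0591/n)·log Q = +0.74 − (0.0591/3)(−5.327) = +0.845 V.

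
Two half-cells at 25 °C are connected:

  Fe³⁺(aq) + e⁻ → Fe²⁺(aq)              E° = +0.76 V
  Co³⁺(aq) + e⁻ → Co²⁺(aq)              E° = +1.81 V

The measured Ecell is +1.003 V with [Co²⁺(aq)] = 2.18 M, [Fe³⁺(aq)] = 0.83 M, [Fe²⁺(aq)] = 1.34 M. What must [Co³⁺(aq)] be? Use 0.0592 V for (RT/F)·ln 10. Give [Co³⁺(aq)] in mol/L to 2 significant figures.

0.22 M

Co³⁺/Co²⁺ is the cathode (higher E°); E°cell = +1.81 − (+0.76) = +1.05 V with n = 1.
From the Nernst equation, log Q = n(E° − E)/0.0592 = 1·(+1.05 − (+1.003))/0.0592 = 0.794.
The balanced reaction is Co³⁺(aq) + Fe²⁺(aq) → Co²⁺(aq) + Fe³⁺(aq), so Q = ([Co²⁺(aq)]·[Fe³⁺(aq)]) / ([Co³⁺(aq)]·[Fe²⁺(aq)]).
Isolating [Co³⁺(aq)] in Q = 10^{0.794} yields log [Co³⁺(aq)] = −0.664, i.e. 0.22 M.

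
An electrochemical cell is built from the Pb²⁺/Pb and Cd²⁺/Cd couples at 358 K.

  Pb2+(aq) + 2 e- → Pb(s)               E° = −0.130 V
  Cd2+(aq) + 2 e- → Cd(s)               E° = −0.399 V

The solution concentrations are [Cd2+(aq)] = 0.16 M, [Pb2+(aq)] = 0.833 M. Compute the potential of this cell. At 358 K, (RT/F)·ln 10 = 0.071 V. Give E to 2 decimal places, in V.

Pb²⁺/Pb is reduced (cathode, E° = −0.130 V) and Cd²⁺/Cd is oxidized (anode).
E°cell = E°cat − E°an = −0.130 − (−0.399) = +0.269 V; n = 2.
For the overall reaction Pb2+(aq) + Cd(s) → Pb(s) + Cd2+(aq), Q = [Cd2+(aq)] / [Pb2+(aq)] = 0.192, giving log Q = −0.717.
By the Nernst equation, E = +0.269 − (0.071/2)·(−0.717) = +0.29 V.

+0.29 V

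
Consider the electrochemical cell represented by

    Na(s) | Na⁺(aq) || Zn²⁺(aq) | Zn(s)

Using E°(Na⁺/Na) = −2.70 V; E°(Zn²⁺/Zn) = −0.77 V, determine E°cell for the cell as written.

+1.93 V

By convention the left-hand electrode in cell notation is the anode (oxidation) and the right-hand electrode is the cathode (reduction).
E°cell = E°(right) − E°(left) = −0.77 − (−2.70) = +1.93 V.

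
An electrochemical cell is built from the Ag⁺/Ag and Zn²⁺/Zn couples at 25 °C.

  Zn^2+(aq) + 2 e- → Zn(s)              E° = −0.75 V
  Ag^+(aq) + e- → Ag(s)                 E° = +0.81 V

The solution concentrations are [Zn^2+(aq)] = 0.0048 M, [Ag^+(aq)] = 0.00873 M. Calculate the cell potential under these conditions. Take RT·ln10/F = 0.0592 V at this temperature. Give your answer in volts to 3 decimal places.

The Ag⁺/Ag couple has the more positive E°, so it is the cathode; Zn²⁺/Zn is the anode.
E°cell = +0.81 − (−0.75) = +1.56 V, with n = 2 electrons transferred.
For the overall reaction 2 Ag^+(aq) + Zn(s) → 2 Ag(s) + Zn^2+(aq), Q = [Zn^2+(aq)] / [Ag^+(aq)]^2 = 63, giving log Q = 1.799.
E = E° − (0.0592/n)·log Q = +1.56 − (0.0592/2)(1.799) = +1.507 V.

+1.507 V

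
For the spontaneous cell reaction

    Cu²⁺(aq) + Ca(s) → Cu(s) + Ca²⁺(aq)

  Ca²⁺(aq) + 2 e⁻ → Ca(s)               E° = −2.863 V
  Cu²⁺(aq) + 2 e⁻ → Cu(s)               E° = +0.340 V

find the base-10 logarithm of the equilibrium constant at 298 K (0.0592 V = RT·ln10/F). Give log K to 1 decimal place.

The Cu²⁺/Cu couple is reduced (cathode); E°cell = +0.340 − (−2.863) = +3.203 V with n = 2.
At equilibrium E = 0, so log K = nE°cell / 0.0592 = (2)(+3.203) / 0.0592 = 108.2.

log K = 108.2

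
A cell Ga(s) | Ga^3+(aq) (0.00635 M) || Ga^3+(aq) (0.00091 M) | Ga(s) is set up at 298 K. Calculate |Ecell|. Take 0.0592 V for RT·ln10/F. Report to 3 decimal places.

0.017 V

For a concentration cell E°cell = 0, since both electrodes use the same couple.
The compartment with the higher Ga^3+(aq) concentration (0.00635 M) acts as the cathode; ions are reduced there and produced at the dilute (0.00091 M) anode.
With n = 3, Ecell = −(0.0592/3)·log([dilute]/[conc]) = −(0.0592/3)·log(0.00091/0.00635) = +0.017 V.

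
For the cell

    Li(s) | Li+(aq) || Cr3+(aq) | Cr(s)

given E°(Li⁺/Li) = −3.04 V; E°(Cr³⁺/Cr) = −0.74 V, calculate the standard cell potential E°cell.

By convention the left-hand electrode in cell notation is the anode (oxidation) and the right-hand electrode is the cathode (reduction).
E°cell = E°(right) − E°(left) = −0.74 − (−3.04) = +2.30 V.

+2.30 V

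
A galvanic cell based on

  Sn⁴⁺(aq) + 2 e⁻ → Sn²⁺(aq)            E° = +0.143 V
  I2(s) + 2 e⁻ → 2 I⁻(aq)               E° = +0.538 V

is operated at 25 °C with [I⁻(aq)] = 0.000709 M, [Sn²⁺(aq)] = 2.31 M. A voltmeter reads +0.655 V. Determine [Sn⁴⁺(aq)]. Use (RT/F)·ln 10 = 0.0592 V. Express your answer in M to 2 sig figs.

The I₂/I⁻ couple has the larger reduction potential, so it is the cathode: E°cell = +0.538 − (+0.143) = +0.395 V and n = 2.
Since E = E° − (0.0592/n)·log Q, log Q = n(E° − E)/0.0592 = −8.784.
The balanced reaction is I2(s) + Sn²⁺(aq) → 2 I⁻(aq) + Sn⁴⁺(aq), so Q = ([I⁻(aq)]^2·[Sn⁴⁺(aq)]) / [Sn²⁺(aq)].
Solving for the unknown gives log [Sn⁴⁺(aq)] = −2.122, so [Sn⁴⁺(aq)] ≈ 0.0076 M.

0.0076 M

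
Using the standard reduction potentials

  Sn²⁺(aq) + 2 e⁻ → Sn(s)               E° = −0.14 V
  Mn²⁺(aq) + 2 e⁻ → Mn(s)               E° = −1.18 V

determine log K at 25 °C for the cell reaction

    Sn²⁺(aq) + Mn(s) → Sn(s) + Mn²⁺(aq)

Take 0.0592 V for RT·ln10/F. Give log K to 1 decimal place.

log K = 35.1

The Sn²⁺/Sn couple is reduced (cathode); E°cell = −0.14 − (−1.18) = +1.04 V with n = 2.
At equilibrium E = 0, so log K = nE°cell / 0.0592 = (2)(+1.04) / 0.0592 = 35.1.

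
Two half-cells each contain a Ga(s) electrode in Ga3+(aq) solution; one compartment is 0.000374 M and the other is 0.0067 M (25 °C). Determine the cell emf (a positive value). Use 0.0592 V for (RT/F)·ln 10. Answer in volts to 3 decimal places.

0.025 V

For a concentration cell E°cell = 0, since both electrodes use the same couple.
The compartment with the higher Ga3+(aq) concentration (0.0067 M) acts as the cathode; ions are reduced there and produced at the dilute (0.000374 M) anode.
With n = 3, Ecell = −(0.0592/3)·log([dilute]/[conc]) = −(0.0592/3)·log(0.000374/0.0067) = +0.025 V.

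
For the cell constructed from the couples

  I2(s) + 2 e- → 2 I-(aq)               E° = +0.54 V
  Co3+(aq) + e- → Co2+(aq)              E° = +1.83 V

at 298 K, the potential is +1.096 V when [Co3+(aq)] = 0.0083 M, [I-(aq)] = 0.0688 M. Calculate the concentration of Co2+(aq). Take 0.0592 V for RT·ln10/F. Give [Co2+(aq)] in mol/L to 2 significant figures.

1.1 M

The Co³⁺/Co²⁺ couple has the larger reduction potential, so it is the cathode: E°cell = +1.83 − (+0.54) = +1.29 V and n = 2.
Rearranging E = E° − (0.0592/n)·log Q gives log Q = 2(+1.29 − (+1.096))/0.0592 = 6.554.
For 2 Co3+(aq) + 2 I-(aq) → 2 Co2+(aq) + I2(s), the reaction quotient is Q = [Co2+(aq)]^2 / ([Co3+(aq)]^2·[I-(aq)]^2).
Isolating [Co2+(aq)] in Q = 10^{6.554} yields log [Co2+(aq)] = 0.034, i.e. 1.1 M.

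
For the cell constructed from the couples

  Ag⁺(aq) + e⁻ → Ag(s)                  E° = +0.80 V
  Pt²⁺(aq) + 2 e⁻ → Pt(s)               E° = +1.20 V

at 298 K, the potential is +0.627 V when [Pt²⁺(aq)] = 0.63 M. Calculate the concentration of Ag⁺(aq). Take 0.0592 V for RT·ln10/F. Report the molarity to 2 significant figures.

0.00012 M

With Pt²⁺/Pt at the cathode and Ag⁺/Ag at the anode, E°cell = +1.20 − (+0.80) = +0.40 V (n = 2).
Rearranging E = E° − (0.0592/n)·log Q gives log Q = 2(+0.40 − (+0.627))/0.0592 = −7.669.
Balancing electrons gives Pt²⁺(aq) + 2 Ag(s) → Pt(s) + 2 Ag⁺(aq); thus Q = [Ag⁺(aq)]^2 / [Pt²⁺(aq)].
Substituting the known concentrations and solving, log [Ag⁺(aq)] = −3.935 and [Ag⁺(aq)] = 0.00012 M.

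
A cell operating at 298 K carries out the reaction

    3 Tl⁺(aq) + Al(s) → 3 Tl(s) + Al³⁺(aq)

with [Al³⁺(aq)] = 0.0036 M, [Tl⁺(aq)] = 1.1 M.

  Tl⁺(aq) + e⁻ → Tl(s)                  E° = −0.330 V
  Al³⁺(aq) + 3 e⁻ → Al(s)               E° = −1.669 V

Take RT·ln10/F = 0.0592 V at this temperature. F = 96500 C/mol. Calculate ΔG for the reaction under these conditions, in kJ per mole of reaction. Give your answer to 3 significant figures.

With Tl⁺/Tl reduced at the cathode, E°cell = −0.330 − (−1.669) = +1.339 V and n = 3.
Q = [Al³⁺(aq)] / [Tl⁺(aq)]^3 = 0.0027, so log Q = −2.568 and E = +1.339 − (0.0592/3)(−2.568) = +1.3897 V.
Finally ΔG = −nFE = −(3)(96500 C/mol)(+1.3897 V) = −402 kJ/mol.

−402 kJ/mol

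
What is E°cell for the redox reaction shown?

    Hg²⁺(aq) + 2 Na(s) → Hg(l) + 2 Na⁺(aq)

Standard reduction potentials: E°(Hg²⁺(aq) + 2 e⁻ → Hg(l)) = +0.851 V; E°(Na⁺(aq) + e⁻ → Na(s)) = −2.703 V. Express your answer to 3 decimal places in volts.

+3.554 V

In the reaction as written, Hg²⁺(aq) is reduced (cathode) and Na⁺(aq) is produced by oxidation at the anode.
E°cell = E°(cathode) − E°(anode) = +0.851 − (−2.703) = +3.554 V.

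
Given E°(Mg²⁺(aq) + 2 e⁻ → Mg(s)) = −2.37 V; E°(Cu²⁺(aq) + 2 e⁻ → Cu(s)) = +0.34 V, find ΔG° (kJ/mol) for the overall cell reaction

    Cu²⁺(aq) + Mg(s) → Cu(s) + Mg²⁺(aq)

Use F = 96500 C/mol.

In the reaction as written Cu²⁺(aq) is reduced, so the Cu²⁺/Cu couple is the cathode and Mg²⁺/Mg is the anode.
E°cell = +0.34 − (−2.37) = +2.71 V; balancing electrons gives n = 2.
ΔG° = −nFE°cell = −(2)(96500)(+2.71) J/mol = −523 kJ/mol.

−523 kJ/mol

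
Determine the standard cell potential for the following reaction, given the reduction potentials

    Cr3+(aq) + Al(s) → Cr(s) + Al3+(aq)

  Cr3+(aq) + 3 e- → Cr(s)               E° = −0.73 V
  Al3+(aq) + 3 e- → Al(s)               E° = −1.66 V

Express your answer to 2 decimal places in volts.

Cr3+(aq) gains electrons, so the Cr³⁺/Cr couple is the cathode; the Al³⁺/Al couple is the anode.
E°cell = E°(cathode) − E°(anode) = −0.73 − (−1.66) = +0.93 V.

+0.93 V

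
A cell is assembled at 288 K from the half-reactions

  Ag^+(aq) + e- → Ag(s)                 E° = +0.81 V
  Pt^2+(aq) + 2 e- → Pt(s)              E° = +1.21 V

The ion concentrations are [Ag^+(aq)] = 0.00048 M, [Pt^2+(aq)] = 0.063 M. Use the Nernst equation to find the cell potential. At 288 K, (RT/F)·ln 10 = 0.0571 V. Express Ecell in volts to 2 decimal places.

Since E°(Pt²⁺/Pt) > E°(Ag⁺/Ag), Pt²⁺/Pt serves as the cathode.
E°cell = E°cat − E°an = +1.21 − (+0.81) = +0.40 V; n = 2.
The balanced reaction is Pt^2+(aq) + 2 Ag(s) → Pt(s) + 2 Ag^+(aq), so Q = [Ag^+(aq)]^2 / [Pt^2+(aq)] = 3.66×10^−6 and log Q = −5.437.
By the Nernst equation, E = +0.40 − (0.0571/2)·(−5.437) = +0.56 V.

+0.56 V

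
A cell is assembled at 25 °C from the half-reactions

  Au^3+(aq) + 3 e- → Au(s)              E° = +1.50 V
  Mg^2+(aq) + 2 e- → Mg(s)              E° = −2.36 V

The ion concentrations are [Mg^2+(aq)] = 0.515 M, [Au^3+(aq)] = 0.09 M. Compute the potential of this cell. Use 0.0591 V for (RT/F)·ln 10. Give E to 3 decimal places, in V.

Au³⁺/Au is reduced (cathode, E° = +1.50 V) and Mg²⁺/Mg is oxidized (anode).
The standard potential is +1.50 − (−2.36) = +3.86 V and the balanced reaction transfers n = 6 electrons.
Balancing gives 2 Au^3+(aq) + 3 Mg(s) → 2 Au(s) + 3 Mg^2+(aq); hence Q = [Mg^2+(aq)]^3 / [Au^3+(aq)]^2 = 16.9 (log Q = 1.227).
Applying E = E° − (RT ln10/nF)·log Q gives +3.86 − (0.0591/6)(1.227) = +3.848 V.

+3.848 V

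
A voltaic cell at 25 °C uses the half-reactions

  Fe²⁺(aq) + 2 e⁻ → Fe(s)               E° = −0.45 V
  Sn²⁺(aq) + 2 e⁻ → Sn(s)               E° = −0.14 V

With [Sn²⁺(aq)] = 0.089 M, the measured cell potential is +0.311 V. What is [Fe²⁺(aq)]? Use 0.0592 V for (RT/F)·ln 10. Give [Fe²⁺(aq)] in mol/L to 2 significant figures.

0.082 M

With Sn²⁺/Sn at the cathode and Fe²⁺/Fe at the anode, E°cell = −0.14 − (−0.45) = +0.31 V (n = 2).
Since E = E° − (0.0592/n)·log Q, log Q = n(E° − E)/0.0592 = −0.034.
The balanced reaction is Sn²⁺(aq) + Fe(s) → Sn(s) + Fe²⁺(aq), so Q = [Fe²⁺(aq)] / [Sn²⁺(aq)].
Substituting the known concentrations and solving, log [Fe²⁺(aq)] = −1.085 and [Fe²⁺(aq)] = 0.082 M.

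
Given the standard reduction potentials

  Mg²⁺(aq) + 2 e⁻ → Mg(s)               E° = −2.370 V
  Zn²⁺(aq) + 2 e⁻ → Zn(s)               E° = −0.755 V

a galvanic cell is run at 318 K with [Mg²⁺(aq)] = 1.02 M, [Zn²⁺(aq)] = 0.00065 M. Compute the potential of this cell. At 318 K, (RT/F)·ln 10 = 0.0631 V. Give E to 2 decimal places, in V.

+1.51 V

Zn²⁺/Zn is reduced (cathode, E° = −0.755 V) and Mg²⁺/Mg is oxidized (anode).
The standard potential is −0.755 − (−2.370) = +1.615 V and the balanced reaction transfers n = 2 electrons.
Balancing gives Zn²⁺(aq) + Mg(s) → Zn(s) + Mg²⁺(aq); hence Q = [Mg²⁺(aq)] / [Zn²⁺(aq)] = 1.57×10^3 (log Q = 3.196).
Applying E = E° − (RT ln10/nF)·log Q gives +1.615 − (0.0631/2)(3.196) = +1.51 V.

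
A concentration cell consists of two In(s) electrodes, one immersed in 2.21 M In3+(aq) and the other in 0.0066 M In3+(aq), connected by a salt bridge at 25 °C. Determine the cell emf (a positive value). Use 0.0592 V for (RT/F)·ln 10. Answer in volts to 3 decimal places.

For a concentration cell E°cell = 0, since both electrodes use the same couple.
The compartment with the higher In3+(aq) concentration (2.21 M) acts as the cathode; ions are reduced there and produced at the dilute (0.0066 M) anode.
With n = 3, Ecell = −(0.0592/3)·log([dilute]/[conc]) = −(0.0592/3)·log(0.0066/2.21) = +0.050 V.

0.050 V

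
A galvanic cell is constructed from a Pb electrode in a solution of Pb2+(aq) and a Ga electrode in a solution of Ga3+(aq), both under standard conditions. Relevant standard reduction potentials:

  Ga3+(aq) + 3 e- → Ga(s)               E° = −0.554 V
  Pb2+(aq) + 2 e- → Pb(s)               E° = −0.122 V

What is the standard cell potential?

The Pb²⁺/Pb couple has the higher E°, so Pb ion is reduced (cathode) and Ga is oxidized (anode).
E°cell = E°(cathode) − E°(anode) = −0.122 − (−0.554) = +0.432 V.

+0.432 V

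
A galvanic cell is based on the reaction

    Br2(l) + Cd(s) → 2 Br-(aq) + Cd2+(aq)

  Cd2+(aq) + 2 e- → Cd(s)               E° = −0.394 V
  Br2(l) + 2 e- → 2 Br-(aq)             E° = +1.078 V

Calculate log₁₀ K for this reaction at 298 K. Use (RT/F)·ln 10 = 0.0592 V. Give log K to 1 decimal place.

The Br₂/Br⁻ couple is reduced (cathode); E°cell = +1.078 − (−0.394) = +1.472 V with n = 2.
At equilibrium E = 0, so log K = nE°cell / 0.0592 = (2)(+1.472) / 0.0592 = 49.7.

log K = 49.7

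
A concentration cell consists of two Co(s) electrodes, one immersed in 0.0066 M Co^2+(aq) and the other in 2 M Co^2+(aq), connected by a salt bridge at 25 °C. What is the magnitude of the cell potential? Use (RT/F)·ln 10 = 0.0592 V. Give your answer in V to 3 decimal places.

0.073 V

For a concentration cell E°cell = 0, since both electrodes use the same couple.
The compartment with the higher Co^2+(aq) concentration (2 M) acts as the cathode; ions are reduced there and produced at the dilute (0.0066 M) anode.
With n = 2, Ecell = −(0.0592/2)·log([dilute]/[conc]) = −(0.0592/2)·log(0.0066/2) = +0.073 V.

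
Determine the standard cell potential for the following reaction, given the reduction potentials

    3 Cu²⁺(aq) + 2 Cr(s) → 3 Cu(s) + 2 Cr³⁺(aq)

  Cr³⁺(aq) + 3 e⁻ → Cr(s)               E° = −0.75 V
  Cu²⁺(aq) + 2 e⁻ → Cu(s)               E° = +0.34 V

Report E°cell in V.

+1.09 V

In the reaction as written, Cu²⁺(aq) is reduced (cathode) and Cr³⁺(aq) is produced by oxidation at the anode.
E°cell = E°(cathode) − E°(anode) = +0.34 − (−0.75) = +1.09 V.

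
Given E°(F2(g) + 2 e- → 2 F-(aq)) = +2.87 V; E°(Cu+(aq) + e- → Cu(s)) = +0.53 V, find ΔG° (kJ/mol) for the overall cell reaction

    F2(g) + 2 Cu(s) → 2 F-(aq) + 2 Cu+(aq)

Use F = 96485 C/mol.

−452 kJ/mol

In the reaction as written F2(g) is reduced, so the F₂/F⁻ couple is the cathode and Cu⁺/Cu is the anode.
E°cell = +2.87 − (+0.53) = +2.34 V; balancing electrons gives n = 2.
ΔG° = −nFE°cell = −(2)(96485)(+2.34) J/mol = −452 kJ/mol.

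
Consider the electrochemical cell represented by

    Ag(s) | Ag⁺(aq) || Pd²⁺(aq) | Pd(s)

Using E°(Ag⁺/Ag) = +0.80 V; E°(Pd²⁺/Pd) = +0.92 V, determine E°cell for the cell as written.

By convention the left-hand electrode in cell notation is the anode (oxidation) and the right-hand electrode is the cathode (reduction).
E°cell = E°(right) − E°(left) = +0.92 − (+0.80) = +0.12 V.

+0.12 V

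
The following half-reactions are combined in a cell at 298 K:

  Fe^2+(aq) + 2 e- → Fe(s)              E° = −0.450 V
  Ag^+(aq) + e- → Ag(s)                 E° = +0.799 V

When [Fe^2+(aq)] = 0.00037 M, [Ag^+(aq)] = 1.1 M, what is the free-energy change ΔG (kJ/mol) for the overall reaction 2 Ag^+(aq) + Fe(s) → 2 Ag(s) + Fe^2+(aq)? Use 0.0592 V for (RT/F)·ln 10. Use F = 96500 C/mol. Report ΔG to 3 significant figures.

E°cell = +0.799 − (−0.450) = +1.249 V; the balanced reaction transfers n = 2 electrons.
The reaction quotient is [Fe^2+(aq)] / [Ag^+(aq)]^2 = 0.000306; by Nernst, E = +1.249 − (0.0592/2)(−3.515) = +1.3530 V.
Then ΔG = −nFE = −2 × 96500 × +1.3530 J/mol = −261 kJ/mol.

−261 kJ/mol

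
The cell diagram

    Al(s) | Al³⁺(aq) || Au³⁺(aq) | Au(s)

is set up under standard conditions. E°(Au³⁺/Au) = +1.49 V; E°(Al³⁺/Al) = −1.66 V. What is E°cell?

By convention the left-hand electrode in cell notation is the anode (oxidation) and the right-hand electrode is the cathode (reduction).
E°cell = E°(right) − E°(left) = +1.49 − (−1.66) = +3.15 V.

+3.15 V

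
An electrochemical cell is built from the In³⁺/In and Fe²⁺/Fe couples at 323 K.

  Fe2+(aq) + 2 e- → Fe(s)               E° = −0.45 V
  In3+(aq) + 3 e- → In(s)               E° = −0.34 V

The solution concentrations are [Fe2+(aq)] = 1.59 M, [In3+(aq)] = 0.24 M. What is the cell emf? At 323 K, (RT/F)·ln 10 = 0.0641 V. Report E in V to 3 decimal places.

+0.090 V

Since E°(In³⁺/In) > E°(Fe²⁺/Fe), In³⁺/In serves as the cathode.
E°cell = −0.34 − (−0.45) = +0.11 V, with n = 6 electrons transferred.
For the overall reaction 2 In3+(aq) + 3 Fe(s) → 2 In(s) + 3 Fe2+(aq), Q = [Fe2+(aq)]^3 / [In3+(aq)]^2 = 69.8, giving log Q = 1.844.
E = E° − (0.0641/n)·log Q = +0.11 − (0.0641/6)(1.844) = +0.090 V.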